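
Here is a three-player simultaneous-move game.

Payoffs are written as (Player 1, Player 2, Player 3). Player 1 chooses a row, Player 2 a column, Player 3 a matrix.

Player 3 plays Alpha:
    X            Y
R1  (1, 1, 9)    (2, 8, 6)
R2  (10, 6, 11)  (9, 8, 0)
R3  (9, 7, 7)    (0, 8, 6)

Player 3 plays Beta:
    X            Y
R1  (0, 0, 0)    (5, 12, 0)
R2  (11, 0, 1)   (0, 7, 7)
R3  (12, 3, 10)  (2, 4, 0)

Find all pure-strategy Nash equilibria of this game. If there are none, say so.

Player 1 against (X, Alpha): payoffs 1, 10, 9 → best response R2.
Player 1 against (X, Beta): payoffs 0, 11, 12 → best response R3.
Player 1 against (Y, Alpha): payoffs 2, 9, 0 → best response R2.
Player 1 against (Y, Beta): payoffs 5, 0, 2 → best response R1.
Player 2 against (R1, Alpha): payoffs 1, 8 → best response Y.
Player 2 against (R1, Beta): payoffs 0, 12 → best response Y.
Player 2 against (R2, Alpha): payoffs 6, 8 → best response Y.
Player 2 against (R2, Beta): payoffs 0, 7 → best response Y.
Player 2 against (R3, Alpha): payoffs 7, 8 → best response Y.
Player 2 against (R3, Beta): payoffs 3, 4 → best response Y.
Player 3 against (R1, X): payoffs 9, 0 → best response Alpha.
Player 3 against (R1, Y): payoffs 6, 0 → best response Alpha.
Player 3 against (R2, X): payoffs 11, 1 → best response Alpha.
Player 3 against (R2, Y): payoffs 0, 7 → best response Beta.
Player 3 against (R3, X): payoffs 7, 10 → best response Beta.
Player 3 against (R3, Y): payoffs 6, 0 → best response Alpha.
No profile is a mutual best response for all players.

There is no pure-strategy Nash equilibrium.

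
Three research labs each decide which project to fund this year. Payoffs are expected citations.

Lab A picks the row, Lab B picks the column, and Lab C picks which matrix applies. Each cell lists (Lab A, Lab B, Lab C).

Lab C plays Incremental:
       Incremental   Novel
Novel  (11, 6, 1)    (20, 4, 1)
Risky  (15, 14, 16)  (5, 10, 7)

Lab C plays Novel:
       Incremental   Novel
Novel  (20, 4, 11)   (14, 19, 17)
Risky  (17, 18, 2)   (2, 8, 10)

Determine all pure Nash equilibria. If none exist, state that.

(Novel, Novel, Novel) and (Risky, Incremental, Incremental)

(Novel, Incremental, Incremental): Lab A can switch to Risky (11 → 15). Not NE.
(Novel, Incremental, Novel): Lab B can switch to Novel (4 → 19). Not NE.
(Novel, Novel, Incremental): Lab B can switch to Incremental (4 → 6). Not NE.
(Novel, Novel, Novel): Lab A gets 14, best alternative 2; Lab B gets 19, best alternative 4; Lab C gets 17, best alternative 1. No profitable deviation — NE.
(Risky, Incremental, Incremental): Lab A gets 15, best alternative 11; Lab B gets 14, best alternative 10; Lab C gets 16, best alternative 2. No profitable deviation — NE.
(Risky, Incremental, Novel): Lab A can switch to Novel (17 → 20). Not NE.
(Risky, Novel, Incremental): Lab A can switch to Novel (5 → 20). Not NE.
(Risky, Novel, Novel): Lab A can switch to Novel (2 → 14). Not NE.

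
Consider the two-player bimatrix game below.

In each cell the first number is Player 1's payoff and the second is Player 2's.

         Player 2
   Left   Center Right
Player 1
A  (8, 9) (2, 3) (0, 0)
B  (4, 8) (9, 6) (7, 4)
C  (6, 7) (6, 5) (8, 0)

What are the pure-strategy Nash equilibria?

Pure NE: (A, Left)

Player 1 against Left: payoffs 8, 4, 6 → best response A.
Player 1 against Center: payoffs 2, 9, 6 → best response B.
Player 1 against Right: payoffs 0, 7, 8 → best response C.
Player 2 against A: payoffs 9, 3, 0 → best response Left.
Player 2 against B: payoffs 8, 6, 4 → best response Left.
Player 2 against C: payoffs 7, 5, 0 → best response Left.
Mutual best responses: (A, Left).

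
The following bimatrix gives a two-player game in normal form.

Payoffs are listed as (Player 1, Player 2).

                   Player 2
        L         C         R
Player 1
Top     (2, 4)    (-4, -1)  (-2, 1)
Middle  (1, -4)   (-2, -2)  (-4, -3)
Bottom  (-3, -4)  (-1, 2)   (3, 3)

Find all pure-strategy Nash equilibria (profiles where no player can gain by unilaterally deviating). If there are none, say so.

Pure-strategy Nash equilibria: (Top, L) and (Bottom, R)

Player 1 against L: payoffs 2, 1, -3 → best response Top.
Player 1 against C: payoffs -4, -2, -1 → best response Bottom.
Player 1 against R: payoffs -2, -4, 3 → best response Bottom.
Player 2 against Top: payoffs 4, -1, 1 → best response L.
Player 2 against Middle: payoffs -4, -2, -3 → best response C.
Player 2 against Bottom: payoffs -4, 2, 3 → best response R.
Mutual best responses: (Top, L); (Bottom, R).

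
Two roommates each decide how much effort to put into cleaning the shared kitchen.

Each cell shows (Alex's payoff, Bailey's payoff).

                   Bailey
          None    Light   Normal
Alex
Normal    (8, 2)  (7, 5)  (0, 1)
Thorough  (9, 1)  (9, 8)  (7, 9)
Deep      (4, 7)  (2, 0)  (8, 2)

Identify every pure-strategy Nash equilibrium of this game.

There is no pure-strategy Nash equilibrium.

(Normal, None): Alex can switch to Thorough (8 → 9). Not NE.
(Normal, Light): Alex can switch to Thorough (7 → 9). Not NE.
(Normal, Normal): Alex can switch to Thorough (0 → 7). Not NE.
(Thorough, None): Bailey can switch to Light (1 → 8). Not NE.
(Thorough, Light): Bailey can switch to Normal (8 → 9). Not NE.
(Thorough, Normal): Alex can switch to Deep (7 → 8). Not NE.
(Deep, None): Alex can switch to Normal (4 → 8). Not NE.
(Deep, Light): Alex can switch to Normal (2 → 7). Not NE.
(The remaining 1 profile has a profitable deviation by the same check.)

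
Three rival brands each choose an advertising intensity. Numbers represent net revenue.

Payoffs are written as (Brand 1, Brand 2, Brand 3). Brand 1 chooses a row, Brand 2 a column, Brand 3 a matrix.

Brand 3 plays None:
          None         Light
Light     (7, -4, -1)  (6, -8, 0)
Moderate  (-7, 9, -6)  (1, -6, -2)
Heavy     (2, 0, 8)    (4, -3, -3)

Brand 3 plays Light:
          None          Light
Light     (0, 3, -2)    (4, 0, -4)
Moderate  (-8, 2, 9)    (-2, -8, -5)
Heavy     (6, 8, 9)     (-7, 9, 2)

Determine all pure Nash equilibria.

Brand 1 against (None, None): payoffs 7, -7, 2 → best response Light.
Brand 1 against (None, Light): payoffs 0, -8, 6 → best response Heavy.
Brand 1 against (Light, None): payoffs 6, 1, 4 → best response Light.
Brand 1 against (Light, Light): payoffs 4, -2, -7 → best response Light.
Brand 2 against (Light, None): payoffs -4, -8 → best response None.
Brand 2 against (Light, Light): payoffs 3, 0 → best response None.
Brand 2 against (Moderate, None): payoffs 9, -6 → best response None.
Brand 2 against (Moderate, Light): payoffs 2, -8 → best response None.
Brand 2 against (Heavy, None): payoffs 0, -3 → best response None.
Brand 2 against (Heavy, Light): payoffs 8, 9 → best response Light.
Brand 3 against (Light, None): payoffs -1, -2 → best response None.
Brand 3 against (Light, Light): payoffs 0, -4 → best response None.
Brand 3 against (Moderate, None): payoffs -6, 9 → best response Light.
Brand 3 against (Moderate, Light): payoffs -2, -5 → best response None.
Brand 3 against (Heavy, None): payoffs 8, 9 → best response Light.
Brand 3 against (Heavy, Light): payoffs -3, 2 → best response Light.
Mutual best responses: (Light, None, None).

The unique pure-strategy Nash equilibrium is (Light, None, None).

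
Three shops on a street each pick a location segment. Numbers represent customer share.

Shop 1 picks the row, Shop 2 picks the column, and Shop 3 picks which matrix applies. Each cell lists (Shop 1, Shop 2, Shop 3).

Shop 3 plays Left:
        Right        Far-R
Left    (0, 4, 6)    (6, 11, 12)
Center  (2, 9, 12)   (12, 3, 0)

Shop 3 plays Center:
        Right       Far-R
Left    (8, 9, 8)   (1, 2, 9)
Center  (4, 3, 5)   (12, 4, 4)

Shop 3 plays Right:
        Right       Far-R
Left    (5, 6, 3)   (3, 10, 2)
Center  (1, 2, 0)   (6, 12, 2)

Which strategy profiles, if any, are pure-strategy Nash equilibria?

For each strategy profile, look for a profitable unilateral deviation.
(Left, Right, Left): Shop 1 can switch to Center (0 → 2). Not NE.
(Left, Right, Center): Shop 1 gets 8, best alternative 4; Shop 2 gets 9, best alternative 2; Shop 3 gets 8, best alternative 6. No profitable deviation — NE.
(Left, Right, Right): Shop 2 can switch to Far-R (6 → 10). Not NE.
(Left, Far-R, Left): Shop 1 can switch to Center (6 → 12). Not NE.
(Left, Far-R, Center): Shop 1 can switch to Center (1 → 12). Not NE.
(Left, Far-R, Right): Shop 1 can switch to Center (3 → 6). Not NE.
(Center, Right, Left): Shop 1 gets 2, best alternative 0; Shop 2 gets 9, best alternative 3; Shop 3 gets 12, best alternative 5. No profitable deviation — NE.
(Center, Right, Center): Shop 1 can switch to Left (4 → 8). Not NE.
(Center, Right, Right): Shop 1 can switch to Left (1 → 5). Not NE.
(Center, Far-R, Left): Shop 2 can switch to Right (3 → 9). Not NE.
(Center, Far-R, Center): Shop 1 gets 12, best alternative 1; Shop 2 gets 4, best alternative 3; Shop 3 gets 4, best alternative 2. No profitable deviation — NE.
(The remaining 1 profile has a profitable deviation by the same check.)

Pure-strategy Nash equilibria: (Left, Right, Center) and (Center, Right, Left) and (Center, Far-R, Center)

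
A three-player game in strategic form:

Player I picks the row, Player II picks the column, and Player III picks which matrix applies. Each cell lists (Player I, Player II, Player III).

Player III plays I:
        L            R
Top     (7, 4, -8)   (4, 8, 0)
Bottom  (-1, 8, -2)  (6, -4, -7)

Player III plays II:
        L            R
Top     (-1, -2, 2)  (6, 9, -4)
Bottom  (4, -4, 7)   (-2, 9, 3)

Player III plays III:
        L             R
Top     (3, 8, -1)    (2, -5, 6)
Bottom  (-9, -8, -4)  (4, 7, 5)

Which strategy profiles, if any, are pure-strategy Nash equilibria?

(Top, L, I): Player II can switch to R (4 → 8). Not NE.
(Top, L, II): Player I can switch to Bottom (-1 → 4). Not NE.
(Top, L, III): Player III can switch to II (-1 → 2). Not NE.
(Top, R, I): Player I can switch to Bottom (4 → 6). Not NE.
(Top, R, II): Player III can switch to I (-4 → 0). Not NE.
(Top, R, III): Player I can switch to Bottom (2 → 4). Not NE.
(Bottom, L, I): Player I can switch to Top (-1 → 7). Not NE.
(Bottom, L, II): Player II can switch to R (-4 → 9). Not NE.
(Bottom, R, III): Player I gets 4, best alternative 2; Player II gets 7, best alternative -8; Player III gets 5, best alternative 3. No profitable deviation — NE.
(The remaining 3 profiles each have a profitable deviation by the same check.)

(Bottom, R, III)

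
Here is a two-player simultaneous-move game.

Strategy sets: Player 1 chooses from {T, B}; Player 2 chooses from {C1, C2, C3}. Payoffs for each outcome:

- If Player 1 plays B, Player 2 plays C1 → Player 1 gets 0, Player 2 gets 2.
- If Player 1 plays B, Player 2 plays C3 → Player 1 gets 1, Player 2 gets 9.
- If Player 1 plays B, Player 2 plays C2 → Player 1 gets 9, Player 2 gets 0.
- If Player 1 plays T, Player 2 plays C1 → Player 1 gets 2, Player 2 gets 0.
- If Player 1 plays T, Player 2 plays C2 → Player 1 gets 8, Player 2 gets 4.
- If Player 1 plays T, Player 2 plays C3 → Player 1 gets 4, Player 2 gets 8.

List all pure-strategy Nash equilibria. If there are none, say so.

Player 1 against C1: payoffs 2, 0 → best response T.
Player 1 against C2: payoffs 8, 9 → best response B.
Player 1 against C3: payoffs 4, 1 → best response T.
Player 2 against T: payoffs 0, 4, 8 → best response C3.
Player 2 against B: payoffs 2, 0, 9 → best response C3.
Mutual best responses: (T, C3).

The unique pure-strategy Nash equilibrium is (T, C3).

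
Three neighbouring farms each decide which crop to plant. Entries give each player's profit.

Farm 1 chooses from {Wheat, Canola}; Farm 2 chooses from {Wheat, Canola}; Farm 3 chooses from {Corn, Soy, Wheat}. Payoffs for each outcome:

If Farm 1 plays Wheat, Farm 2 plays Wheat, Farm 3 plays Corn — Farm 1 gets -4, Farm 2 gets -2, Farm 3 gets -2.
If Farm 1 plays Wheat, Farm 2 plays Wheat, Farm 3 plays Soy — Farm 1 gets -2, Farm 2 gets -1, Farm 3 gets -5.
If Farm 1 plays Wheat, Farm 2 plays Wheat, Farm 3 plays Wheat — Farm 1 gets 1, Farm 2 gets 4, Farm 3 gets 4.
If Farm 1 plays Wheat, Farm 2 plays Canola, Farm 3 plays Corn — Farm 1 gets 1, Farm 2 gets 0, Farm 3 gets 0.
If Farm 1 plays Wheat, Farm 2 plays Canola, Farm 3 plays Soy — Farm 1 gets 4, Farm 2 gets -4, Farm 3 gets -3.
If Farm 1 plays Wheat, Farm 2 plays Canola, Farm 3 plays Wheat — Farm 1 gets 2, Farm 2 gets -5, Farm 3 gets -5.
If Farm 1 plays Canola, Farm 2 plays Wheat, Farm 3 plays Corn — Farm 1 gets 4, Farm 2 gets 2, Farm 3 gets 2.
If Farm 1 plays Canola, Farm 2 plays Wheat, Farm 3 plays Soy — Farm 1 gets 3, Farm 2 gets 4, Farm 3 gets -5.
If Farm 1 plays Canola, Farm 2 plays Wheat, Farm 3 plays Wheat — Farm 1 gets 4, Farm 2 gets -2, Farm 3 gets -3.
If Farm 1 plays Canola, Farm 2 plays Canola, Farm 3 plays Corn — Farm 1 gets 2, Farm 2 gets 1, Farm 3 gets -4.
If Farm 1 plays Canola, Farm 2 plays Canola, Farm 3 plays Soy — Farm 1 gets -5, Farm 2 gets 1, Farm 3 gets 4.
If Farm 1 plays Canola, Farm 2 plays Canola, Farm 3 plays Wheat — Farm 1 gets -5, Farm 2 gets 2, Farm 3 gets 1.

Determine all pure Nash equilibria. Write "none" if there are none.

(Wheat, Wheat, Corn): Farm 1 can switch to Canola (-4 → 4). Not NE.
(Wheat, Wheat, Soy): Farm 1 can switch to Canola (-2 → 3). Not NE.
(Wheat, Wheat, Wheat): Farm 1 can switch to Canola (1 → 4). Not NE.
(Wheat, Canola, Corn): Farm 1 can switch to Canola (1 → 2). Not NE.
(Wheat, Canola, Soy): Farm 2 can switch to Wheat (-4 → -1). Not NE.
(Wheat, Canola, Wheat): Farm 2 can switch to Wheat (-5 → 4). Not NE.
(Canola, Wheat, Corn): Farm 1 gets 4, best alternative -4; Farm 2 gets 2, best alternative 1; Farm 3 gets 2, best alternative -3. No profitable deviation — NE.
(The remaining 5 profiles each have a profitable deviation by the same check.)

Pure NE: (Canola, Wheat, Corn)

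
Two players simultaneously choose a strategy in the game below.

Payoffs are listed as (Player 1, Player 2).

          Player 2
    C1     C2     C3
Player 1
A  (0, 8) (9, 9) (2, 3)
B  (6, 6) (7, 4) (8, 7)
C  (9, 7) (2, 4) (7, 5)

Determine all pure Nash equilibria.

(A, C2) and (B, C3) and (C, C1)

For each player, find the best response to each opponent profile; mutual best responses are the pure NE.
Player 1 against C1: payoffs 0, 6, 9 → best response C.
Player 1 against C2: payoffs 9, 7, 2 → best response A.
Player 1 against C3: payoffs 2, 8, 7 → best response B.
Player 2 against A: payoffs 8, 9, 3 → best response C2.
Player 2 against B: payoffs 6, 4, 7 → best response C3.
Player 2 against C: payoffs 7, 4, 5 → best response C1.
Mutual best responses: (A, C2); (B, C3); (C, C1).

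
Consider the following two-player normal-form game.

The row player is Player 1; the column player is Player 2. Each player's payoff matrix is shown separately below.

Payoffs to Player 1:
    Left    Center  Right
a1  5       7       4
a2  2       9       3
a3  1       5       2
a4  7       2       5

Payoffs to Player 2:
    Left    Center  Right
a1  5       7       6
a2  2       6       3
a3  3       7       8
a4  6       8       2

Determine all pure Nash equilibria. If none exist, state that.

Player 1 against Left: payoffs 5, 2, 1, 7 → best response a4.
Player 1 against Center: payoffs 7, 9, 5, 2 → best response a2.
Player 1 against Right: payoffs 4, 3, 2, 5 → best response a4.
Player 2 against a1: payoffs 5, 7, 6 → best response Center.
Player 2 against a2: payoffs 2, 6, 3 → best response Center.
Player 2 against a3: payoffs 3, 7, 8 → best response Right.
Player 2 against a4: payoffs 6, 8, 2 → best response Center.
Mutual best responses: (a2, Center).

(a2, Center)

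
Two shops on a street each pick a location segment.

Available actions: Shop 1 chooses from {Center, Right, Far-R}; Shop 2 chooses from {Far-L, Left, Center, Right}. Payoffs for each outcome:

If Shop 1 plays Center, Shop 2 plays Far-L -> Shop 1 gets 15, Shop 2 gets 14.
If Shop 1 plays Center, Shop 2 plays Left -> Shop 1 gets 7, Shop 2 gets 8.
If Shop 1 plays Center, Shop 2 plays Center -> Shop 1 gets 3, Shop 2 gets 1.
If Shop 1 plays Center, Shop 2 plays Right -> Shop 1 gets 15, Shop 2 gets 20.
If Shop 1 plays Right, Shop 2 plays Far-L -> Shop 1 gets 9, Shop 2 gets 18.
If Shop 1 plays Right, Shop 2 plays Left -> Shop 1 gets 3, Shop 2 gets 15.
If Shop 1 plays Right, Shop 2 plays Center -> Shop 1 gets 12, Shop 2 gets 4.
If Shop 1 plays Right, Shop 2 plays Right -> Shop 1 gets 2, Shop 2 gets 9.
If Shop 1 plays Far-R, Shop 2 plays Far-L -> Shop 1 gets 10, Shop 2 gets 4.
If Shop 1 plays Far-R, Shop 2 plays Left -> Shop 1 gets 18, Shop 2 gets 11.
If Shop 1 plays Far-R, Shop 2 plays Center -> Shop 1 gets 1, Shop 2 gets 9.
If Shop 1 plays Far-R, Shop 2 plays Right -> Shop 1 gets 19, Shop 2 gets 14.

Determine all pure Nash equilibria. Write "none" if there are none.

(Center, Far-L): Shop 2 can switch to Right (14 → 20). Not NE.
(Center, Left): Shop 1 can switch to Far-R (7 → 18). Not NE.
(Center, Center): Shop 1 can switch to Right (3 → 12). Not NE.
(Center, Right): Shop 1 can switch to Far-R (15 → 19). Not NE.
(Right, Far-L): Shop 1 can switch to Center (9 → 15). Not NE.
(Right, Left): Shop 1 can switch to Center (3 → 7). Not NE.
(Right, Center): Shop 2 can switch to Far-L (4 → 18). Not NE.
(Right, Right): Shop 1 can switch to Center (2 → 15). Not NE.
(Far-R, Far-L): Shop 1 can switch to Center (10 → 15). Not NE.
(Far-R, Left): Shop 2 can switch to Right (11 → 14). Not NE.
(Far-R, Center): Shop 1 can switch to Center (1 → 3). Not NE.
(Far-R, Right): Shop 1 gets 19, best alternative 15; Shop 2 gets 14, best alternative 11. No profitable deviation — NE.

The unique pure-strategy Nash equilibrium is (Far-R, Right).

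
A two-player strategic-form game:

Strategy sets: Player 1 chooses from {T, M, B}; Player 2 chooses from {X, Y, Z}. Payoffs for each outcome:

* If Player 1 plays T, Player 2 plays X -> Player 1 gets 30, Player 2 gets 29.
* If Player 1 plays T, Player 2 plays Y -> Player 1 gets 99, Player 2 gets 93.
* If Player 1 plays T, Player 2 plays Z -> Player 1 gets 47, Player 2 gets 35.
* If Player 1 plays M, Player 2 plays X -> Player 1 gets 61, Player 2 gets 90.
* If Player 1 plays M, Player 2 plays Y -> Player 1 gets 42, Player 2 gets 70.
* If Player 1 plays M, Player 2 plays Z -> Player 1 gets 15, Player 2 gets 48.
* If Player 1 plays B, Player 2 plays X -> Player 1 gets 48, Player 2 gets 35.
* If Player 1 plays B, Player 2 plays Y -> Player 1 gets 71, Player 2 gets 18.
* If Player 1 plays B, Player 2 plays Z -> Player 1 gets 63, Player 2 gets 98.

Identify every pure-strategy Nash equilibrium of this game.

(T, Y); (M, X); (B, Z)

Player 1 against X: payoffs 30, 61, 48 → best response M.
Player 1 against Y: payoffs 99, 42, 71 → best response T.
Player 1 against Z: payoffs 47, 15, 63 → best response B.
Player 2 against T: payoffs 29, 93, 35 → best response Y.
Player 2 against M: payoffs 90, 70, 48 → best response X.
Player 2 against B: payoffs 35, 18, 98 → best response Z.
Mutual best responses: (T, Y); (M, X); (B, Z).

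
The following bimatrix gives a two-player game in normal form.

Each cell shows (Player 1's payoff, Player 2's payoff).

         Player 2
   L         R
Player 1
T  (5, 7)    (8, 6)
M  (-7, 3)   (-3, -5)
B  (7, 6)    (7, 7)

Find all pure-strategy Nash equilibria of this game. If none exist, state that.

Mark each player's best response to every combination of opponents' strategies; a profile where every player is best-responding is a pure Nash equilibrium.
Player 1 against L: payoffs 5, -7, 7 → best response B.
Player 1 against R: payoffs 8, -3, 7 → best response T.
Player 2 against T: payoffs 7, 6 → best response L.
Player 2 against M: payoffs 3, -5 → best response L.
Player 2 against B: payoffs 6, 7 → best response R.
No profile is a mutual best response for all players.

none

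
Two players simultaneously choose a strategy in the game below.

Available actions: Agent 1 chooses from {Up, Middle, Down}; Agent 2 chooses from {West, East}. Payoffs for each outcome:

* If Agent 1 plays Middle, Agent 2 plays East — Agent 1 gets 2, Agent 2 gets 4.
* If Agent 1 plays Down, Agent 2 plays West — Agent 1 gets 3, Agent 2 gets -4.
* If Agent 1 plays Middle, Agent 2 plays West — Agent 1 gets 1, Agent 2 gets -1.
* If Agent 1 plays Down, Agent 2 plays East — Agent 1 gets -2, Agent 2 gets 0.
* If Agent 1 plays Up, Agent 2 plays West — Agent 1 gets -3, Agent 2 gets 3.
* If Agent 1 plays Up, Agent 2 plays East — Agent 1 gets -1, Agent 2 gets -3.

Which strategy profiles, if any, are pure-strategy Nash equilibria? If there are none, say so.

(Middle, East)

Agent 1 against West: payoffs -3, 1, 3 → best response Down.
Agent 1 against East: payoffs -1, 2, -2 → best response Middle.
Agent 2 against Up: payoffs 3, -3 → best response West.
Agent 2 against Middle: payoffs -1, 4 → best response East.
Agent 2 against Down: payoffs -4, 0 → best response East.
Mutual best responses: (Middle, East).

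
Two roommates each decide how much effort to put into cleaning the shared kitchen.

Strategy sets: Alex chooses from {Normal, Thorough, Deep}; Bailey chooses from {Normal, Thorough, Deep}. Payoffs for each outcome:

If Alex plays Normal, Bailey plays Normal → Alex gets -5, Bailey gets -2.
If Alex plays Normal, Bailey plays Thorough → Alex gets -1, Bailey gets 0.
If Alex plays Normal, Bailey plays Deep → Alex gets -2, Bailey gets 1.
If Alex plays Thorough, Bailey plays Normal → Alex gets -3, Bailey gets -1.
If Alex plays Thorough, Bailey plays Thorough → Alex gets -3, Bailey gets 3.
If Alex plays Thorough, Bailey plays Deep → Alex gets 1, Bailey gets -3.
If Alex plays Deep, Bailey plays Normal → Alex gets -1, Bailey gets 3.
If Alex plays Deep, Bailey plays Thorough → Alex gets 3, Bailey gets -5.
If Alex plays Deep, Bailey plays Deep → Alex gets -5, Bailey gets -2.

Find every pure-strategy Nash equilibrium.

Alex against Normal: payoffs -5, -3, -1 → best response Deep.
Alex against Thorough: payoffs -1, -3, 3 → best response Deep.
Alex against Deep: payoffs -2, 1, -5 → best response Thorough.
Bailey against Normal: payoffs -2, 0, 1 → best response Deep.
Bailey against Thorough: payoffs -1, 3, -3 → best response Thorough.
Bailey against Deep: payoffs 3, -5, -2 → best response Normal.
Mutual best responses: (Deep, Normal).

The unique pure-strategy Nash equilibrium is (Deep, Normal).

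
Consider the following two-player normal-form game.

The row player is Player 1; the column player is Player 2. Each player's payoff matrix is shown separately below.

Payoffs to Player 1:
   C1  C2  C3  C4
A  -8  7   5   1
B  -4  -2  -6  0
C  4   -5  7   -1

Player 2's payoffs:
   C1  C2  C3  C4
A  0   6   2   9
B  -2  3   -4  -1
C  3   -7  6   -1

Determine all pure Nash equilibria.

The pure Nash equilibria are (A, C4) and (C, C3).

(A, C1): Player 1 can switch to B (-8 → -4). Not NE.
(A, C2): Player 2 can switch to C4 (6 → 9). Not NE.
(A, C3): Player 1 can switch to C (5 → 7). Not NE.
(A, C4): Player 1 gets 1, best alternative 0; Player 2 gets 9, best alternative 6. No profitable deviation — NE.
(B, C1): Player 1 can switch to C (-4 → 4). Not NE.
(B, C2): Player 1 can switch to A (-2 → 7). Not NE.
(B, C3): Player 1 can switch to A (-6 → 5). Not NE.
(C, C3): Player 1 gets 7, best alternative 5; Player 2 gets 6, best alternative 3. No profitable deviation — NE.
(The remaining 4 profiles each have a profitable deviation by the same check.)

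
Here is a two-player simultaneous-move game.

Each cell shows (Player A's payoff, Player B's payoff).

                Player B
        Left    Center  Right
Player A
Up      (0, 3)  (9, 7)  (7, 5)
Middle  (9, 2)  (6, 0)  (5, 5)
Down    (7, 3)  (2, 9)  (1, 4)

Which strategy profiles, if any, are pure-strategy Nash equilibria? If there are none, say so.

For each strategy profile, look for a profitable unilateral deviation.
(Up, Left): Player A can switch to Middle (0 → 9). Not NE.
(Up, Center): Player A gets 9, best alternative 6; Player B gets 7, best alternative 5. No profitable deviation — NE.
(Up, Right): Player B can switch to Center (5 → 7). Not NE.
(Middle, Left): Player B can switch to Right (2 → 5). Not NE.
(Middle, Center): Player A can switch to Up (6 → 9). Not NE.
(Middle, Right): Player A can switch to Up (5 → 7). Not NE.
(Down, Left): Player A can switch to Middle (7 → 9). Not NE.
(Down, Center): Player A can switch to Up (2 → 9). Not NE.
(Down, Right): Player A can switch to Up (1 → 7). Not NE.

The unique pure-strategy Nash equilibrium is (Up, Center).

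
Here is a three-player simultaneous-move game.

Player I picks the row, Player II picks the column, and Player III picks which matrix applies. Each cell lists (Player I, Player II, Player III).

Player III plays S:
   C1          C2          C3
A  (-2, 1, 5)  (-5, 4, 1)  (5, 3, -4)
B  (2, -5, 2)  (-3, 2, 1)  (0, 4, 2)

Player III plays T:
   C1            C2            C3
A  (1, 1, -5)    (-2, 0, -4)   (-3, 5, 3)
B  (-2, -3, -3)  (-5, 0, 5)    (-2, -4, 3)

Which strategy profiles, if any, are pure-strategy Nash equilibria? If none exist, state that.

Mark each player's best response to every combination of opponents' strategies; a profile where every player is best-responding is a pure Nash equilibrium.
Player I against (C1, S): payoffs -2, 2 → best response B.
Player I against (C1, T): payoffs 1, -2 → best response A.
Player I against (C2, S): payoffs -5, -3 → best response B.
Player I against (C2, T): payoffs -2, -5 → best response A.
Player I against (C3, S): payoffs 5, 0 → best response A.
Player I against (C3, T): payoffs -3, -2 → best response B.
Player II against (A, S): payoffs 1, 4, 3 → best response C2.
Player II against (A, T): payoffs 1, 0, 5 → best response C3.
Player II against (B, S): payoffs -5, 2, 4 → best response C3.
Player II against (B, T): payoffs -3, 0, -4 → best response C2.
Player III against (A, C1): payoffs 5, -5 → best response S.
Player III against (A, C2): payoffs 1, -4 → best response S.
Player III against (A, C3): payoffs -4, 3 → best response T.
Player III against (B, C1): payoffs 2, -3 → best response S.
Player III against (B, C2): payoffs 1, 5 → best response T.
Player III against (B, C3): payoffs 2, 3 → best response T.
No profile is a mutual best response for all players.

none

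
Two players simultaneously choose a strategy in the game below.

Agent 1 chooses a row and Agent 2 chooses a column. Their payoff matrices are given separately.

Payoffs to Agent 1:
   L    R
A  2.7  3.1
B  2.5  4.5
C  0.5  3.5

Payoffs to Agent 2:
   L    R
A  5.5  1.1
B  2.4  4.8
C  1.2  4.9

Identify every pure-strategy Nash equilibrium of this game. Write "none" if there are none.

(A, L); (B, R)

(A, L): Agent 1 gets 2.7, best alternative 2.5; Agent 2 gets 5.5, best alternative 1.1. No profitable deviation — NE.
(A, R): Agent 1 can switch to B (3.1 → 4.5). Not NE.
(B, L): Agent 1 can switch to A (2.5 → 2.7). Not NE.
(B, R): Agent 1 gets 4.5, best alternative 3.5; Agent 2 gets 4.8, best alternative 2.4. No profitable deviation — NE.
(C, L): Agent 1 can switch to A (0.5 → 2.7). Not NE.
(C, R): Agent 1 can switch to B (3.5 → 4.5). Not NE.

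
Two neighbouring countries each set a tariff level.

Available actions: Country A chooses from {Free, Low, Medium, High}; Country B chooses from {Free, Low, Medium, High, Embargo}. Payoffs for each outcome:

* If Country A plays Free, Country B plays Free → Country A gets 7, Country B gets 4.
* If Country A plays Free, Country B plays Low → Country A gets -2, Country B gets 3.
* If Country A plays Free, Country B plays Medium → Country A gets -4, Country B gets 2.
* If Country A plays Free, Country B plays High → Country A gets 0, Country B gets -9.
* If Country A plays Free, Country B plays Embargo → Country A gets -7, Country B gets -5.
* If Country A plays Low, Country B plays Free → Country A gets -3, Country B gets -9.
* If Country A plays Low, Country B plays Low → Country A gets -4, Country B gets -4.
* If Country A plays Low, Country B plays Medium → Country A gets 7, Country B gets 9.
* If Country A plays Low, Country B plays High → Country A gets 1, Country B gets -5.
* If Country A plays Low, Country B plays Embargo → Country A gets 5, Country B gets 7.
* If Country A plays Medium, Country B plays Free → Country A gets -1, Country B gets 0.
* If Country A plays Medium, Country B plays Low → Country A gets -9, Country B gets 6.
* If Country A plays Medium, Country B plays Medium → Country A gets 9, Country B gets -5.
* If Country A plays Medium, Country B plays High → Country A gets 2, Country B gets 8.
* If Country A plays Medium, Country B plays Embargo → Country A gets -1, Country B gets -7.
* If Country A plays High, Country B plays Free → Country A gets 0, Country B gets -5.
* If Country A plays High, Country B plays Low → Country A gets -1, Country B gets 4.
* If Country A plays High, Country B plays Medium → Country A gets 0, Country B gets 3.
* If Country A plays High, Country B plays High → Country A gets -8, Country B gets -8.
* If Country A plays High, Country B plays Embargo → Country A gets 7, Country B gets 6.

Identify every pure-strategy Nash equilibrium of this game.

The pure Nash equilibria are (Free, Free), (Medium, High), (High, Embargo).

For each strategy profile, look for a profitable unilateral deviation.
(Free, Free): Country A gets 7, best alternative 0; Country B gets 4, best alternative 3. No profitable deviation — NE.
(Free, Low): Country A can switch to High (-2 → -1). Not NE.
(Free, Medium): Country A can switch to Low (-4 → 7). Not NE.
(Free, High): Country A can switch to Low (0 → 1). Not NE.
(Free, Embargo): Country A can switch to Low (-7 → 5). Not NE.
(Low, Free): Country A can switch to Free (-3 → 7). Not NE.
(Low, Low): Country A can switch to Free (-4 → -2). Not NE.
(Low, Medium): Country A can switch to Medium (7 → 9). Not NE.
(Low, High): Country A can switch to Medium (1 → 2). Not NE.
(Medium, High): Country A gets 2, best alternative 1; Country B gets 8, best alternative 6. No profitable deviation — NE.
(High, Embargo): Country A gets 7, best alternative 5; Country B gets 6, best alternative 4. No profitable deviation — NE.
(The remaining 9 profiles each have a profitable deviation by the same check.)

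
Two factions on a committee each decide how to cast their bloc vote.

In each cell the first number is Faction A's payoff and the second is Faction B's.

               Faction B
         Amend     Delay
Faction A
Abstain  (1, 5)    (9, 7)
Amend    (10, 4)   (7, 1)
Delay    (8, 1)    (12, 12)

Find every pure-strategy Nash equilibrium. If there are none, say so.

(Abstain, Amend): Faction A can switch to Amend (1 → 10). Not NE.
(Abstain, Delay): Faction A can switch to Delay (9 → 12). Not NE.
(Amend, Amend): Faction A gets 10, best alternative 8; Faction B gets 4, best alternative 1. No profitable deviation — NE.
(Amend, Delay): Faction A can switch to Abstain (7 → 9). Not NE.
(Delay, Amend): Faction A can switch to Amend (8 → 10). Not NE.
(Delay, Delay): Faction A gets 12, best alternative 9; Faction B gets 12, best alternative 1. No profitable deviation — NE.

The pure Nash equilibria are (Amend, Amend); (Delay, Delay).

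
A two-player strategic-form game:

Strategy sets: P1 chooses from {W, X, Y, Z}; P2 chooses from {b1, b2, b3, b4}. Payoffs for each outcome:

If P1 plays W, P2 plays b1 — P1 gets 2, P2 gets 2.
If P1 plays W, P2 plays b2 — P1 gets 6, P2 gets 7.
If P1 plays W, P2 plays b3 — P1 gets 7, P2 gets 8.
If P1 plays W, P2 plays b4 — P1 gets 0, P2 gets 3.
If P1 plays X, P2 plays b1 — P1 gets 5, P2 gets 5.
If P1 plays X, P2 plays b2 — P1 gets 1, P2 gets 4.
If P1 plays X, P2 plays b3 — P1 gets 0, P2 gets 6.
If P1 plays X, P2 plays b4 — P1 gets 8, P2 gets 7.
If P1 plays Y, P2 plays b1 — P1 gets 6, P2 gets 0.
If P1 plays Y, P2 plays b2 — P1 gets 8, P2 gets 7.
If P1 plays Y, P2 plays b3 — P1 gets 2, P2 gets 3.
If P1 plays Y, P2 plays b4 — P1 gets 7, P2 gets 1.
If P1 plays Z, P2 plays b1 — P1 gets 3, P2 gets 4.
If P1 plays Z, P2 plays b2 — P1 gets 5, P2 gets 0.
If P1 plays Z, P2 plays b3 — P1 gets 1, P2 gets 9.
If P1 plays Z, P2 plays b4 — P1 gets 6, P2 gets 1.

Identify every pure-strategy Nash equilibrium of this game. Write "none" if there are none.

The pure Nash equilibria are (W, b3), (X, b4), (Y, b2).

P1 against b1: payoffs 2, 5, 6, 3 → best response Y.
P1 against b2: payoffs 6, 1, 8, 5 → best response Y.
P1 against b3: payoffs 7, 0, 2, 1 → best response W.
P1 against b4: payoffs 0, 8, 7, 6 → best response X.
P2 against W: payoffs 2, 7, 8, 3 → best response b3.
P2 against X: payoffs 5, 4, 6, 7 → best response b4.
P2 against Y: payoffs 0, 7, 3, 1 → best response b2.
P2 against Z: payoffs 4, 0, 9, 1 → best response b3.
Mutual best responses: (W, b3); (X, b4); (Y, b2).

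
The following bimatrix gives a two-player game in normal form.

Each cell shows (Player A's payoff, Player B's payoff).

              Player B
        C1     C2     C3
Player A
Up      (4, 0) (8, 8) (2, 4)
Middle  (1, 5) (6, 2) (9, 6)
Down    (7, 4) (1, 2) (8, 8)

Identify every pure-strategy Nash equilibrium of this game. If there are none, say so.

Player A against C1: payoffs 4, 1, 7 → best response Down.
Player A against C2: payoffs 8, 6, 1 → best response Up.
Player A against C3: payoffs 2, 9, 8 → best response Middle.
Player B against Up: payoffs 0, 8, 4 → best response C2.
Player B against Middle: payoffs 5, 2, 6 → best response C3.
Player B against Down: payoffs 4, 2, 8 → best response C3.
Mutual best responses: (Up, C2); (Middle, C3).

The pure Nash equilibria are (Up, C2), (Middle, C3).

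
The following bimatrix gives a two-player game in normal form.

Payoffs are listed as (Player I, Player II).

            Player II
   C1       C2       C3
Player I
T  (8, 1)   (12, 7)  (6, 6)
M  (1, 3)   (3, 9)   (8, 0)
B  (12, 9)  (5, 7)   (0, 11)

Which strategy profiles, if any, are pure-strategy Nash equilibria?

Player I against C1: payoffs 8, 1, 12 → best response B.
Player I against C2: payoffs 12, 3, 5 → best response T.
Player I against C3: payoffs 6, 8, 0 → best response M.
Player II against T: payoffs 1, 7, 6 → best response C2.
Player II against M: payoffs 3, 9, 0 → best response C2.
Player II against B: payoffs 9, 7, 11 → best response C3.
Mutual best responses: (T, C2).

The unique pure-strategy Nash equilibrium is (T, C2).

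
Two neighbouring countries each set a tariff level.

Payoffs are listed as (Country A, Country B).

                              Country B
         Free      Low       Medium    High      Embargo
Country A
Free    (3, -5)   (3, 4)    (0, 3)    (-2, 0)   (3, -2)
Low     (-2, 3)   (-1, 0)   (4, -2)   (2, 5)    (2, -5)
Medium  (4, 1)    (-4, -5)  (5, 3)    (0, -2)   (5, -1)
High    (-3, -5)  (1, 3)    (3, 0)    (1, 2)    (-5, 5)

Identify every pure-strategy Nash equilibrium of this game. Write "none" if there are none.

Pure-strategy Nash equilibria: (Free, Low), (Low, High), (Medium, Medium)

Country A against Free: payoffs 3, -2, 4, -3 → best response Medium.
Country A against Low: payoffs 3, -1, -4, 1 → best response Free.
Country A against Medium: payoffs 0, 4, 5, 3 → best response Medium.
Country A against High: payoffs -2, 2, 0, 1 → best response Low.
Country A against Embargo: payoffs 3, 2, 5, -5 → best response Medium.
Country B against Free: payoffs -5, 4, 3, 0, -2 → best response Low.
Country B against Low: payoffs 3, 0, -2, 5, -5 → best response High.
Country B against Medium: payoffs 1, -5, 3, -2, -1 → best response Medium.
Country B against High: payoffs -5, 3, 0, 2, 5 → best response Embargo.
Mutual best responses: (Free, Low); (Low, High); (Medium, Medium).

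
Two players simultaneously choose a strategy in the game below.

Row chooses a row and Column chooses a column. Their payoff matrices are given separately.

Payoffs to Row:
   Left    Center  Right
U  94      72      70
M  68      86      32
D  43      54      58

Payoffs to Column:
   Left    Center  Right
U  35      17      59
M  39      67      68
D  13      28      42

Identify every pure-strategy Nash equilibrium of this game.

(U, Left): Column can switch to Right (35 → 59). Not NE.
(U, Center): Row can switch to M (72 → 86). Not NE.
(U, Right): Row gets 70, best alternative 58; Column gets 59, best alternative 35. No profitable deviation — NE.
(M, Left): Row can switch to U (68 → 94). Not NE.
(M, Center): Column can switch to Right (67 → 68). Not NE.
(M, Right): Row can switch to U (32 → 70). Not NE.
(D, Left): Row can switch to U (43 → 94). Not NE.
(D, Center): Row can switch to U (54 → 72). Not NE.
(D, Right): Row can switch to U (58 → 70). Not NE.

Pure NE: (U, Right)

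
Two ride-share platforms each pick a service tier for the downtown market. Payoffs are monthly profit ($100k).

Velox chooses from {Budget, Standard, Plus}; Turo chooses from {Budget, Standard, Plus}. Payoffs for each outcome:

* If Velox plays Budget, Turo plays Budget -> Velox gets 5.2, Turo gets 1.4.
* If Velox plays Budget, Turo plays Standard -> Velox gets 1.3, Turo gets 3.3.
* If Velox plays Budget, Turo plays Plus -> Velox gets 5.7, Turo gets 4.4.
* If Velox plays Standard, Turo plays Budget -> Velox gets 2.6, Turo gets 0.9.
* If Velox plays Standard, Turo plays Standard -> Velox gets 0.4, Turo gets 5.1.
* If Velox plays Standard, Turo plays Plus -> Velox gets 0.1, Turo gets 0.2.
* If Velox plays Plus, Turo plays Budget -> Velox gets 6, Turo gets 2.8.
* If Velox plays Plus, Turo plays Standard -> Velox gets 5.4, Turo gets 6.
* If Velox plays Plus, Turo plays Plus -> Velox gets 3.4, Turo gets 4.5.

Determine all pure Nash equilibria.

The pure Nash equilibria are (Budget, Plus) and (Plus, Standard).

(Budget, Budget): Velox can switch to Plus (5.2 → 6). Not NE.
(Budget, Standard): Velox can switch to Plus (1.3 → 5.4). Not NE.
(Budget, Plus): Velox gets 5.7, best alternative 3.4; Turo gets 4.4, best alternative 3.3. No profitable deviation — NE.
(Standard, Budget): Velox can switch to Budget (2.6 → 5.2). Not NE.
(Standard, Standard): Velox can switch to Budget (0.4 → 1.3). Not NE.
(Standard, Plus): Velox can switch to Budget (0.1 → 5.7). Not NE.
(Plus, Budget): Turo can switch to Standard (2.8 → 6). Not NE.
(Plus, Standard): Velox gets 5.4, best alternative 1.3; Turo gets 6, best alternative 4.5. No profitable deviation — NE.
(Plus, Plus): Velox can switch to Budget (3.4 → 5.7). Not NE.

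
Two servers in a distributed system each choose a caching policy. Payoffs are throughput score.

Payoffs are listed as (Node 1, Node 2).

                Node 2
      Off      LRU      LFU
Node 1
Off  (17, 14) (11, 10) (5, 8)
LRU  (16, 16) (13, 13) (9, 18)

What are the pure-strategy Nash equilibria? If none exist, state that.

(Off, Off): Node 1 gets 17, best alternative 16; Node 2 gets 14, best alternative 10. No profitable deviation — NE.
(Off, LRU): Node 1 can switch to LRU (11 → 13). Not NE.
(Off, LFU): Node 1 can switch to LRU (5 → 9). Not NE.
(LRU, Off): Node 1 can switch to Off (16 → 17). Not NE.
(LRU, LRU): Node 2 can switch to Off (13 → 16). Not NE.
(LRU, LFU): Node 1 gets 9, best alternative 5; Node 2 gets 18, best alternative 16. No profitable deviation — NE.

(Off, Off), (LRU, LFU)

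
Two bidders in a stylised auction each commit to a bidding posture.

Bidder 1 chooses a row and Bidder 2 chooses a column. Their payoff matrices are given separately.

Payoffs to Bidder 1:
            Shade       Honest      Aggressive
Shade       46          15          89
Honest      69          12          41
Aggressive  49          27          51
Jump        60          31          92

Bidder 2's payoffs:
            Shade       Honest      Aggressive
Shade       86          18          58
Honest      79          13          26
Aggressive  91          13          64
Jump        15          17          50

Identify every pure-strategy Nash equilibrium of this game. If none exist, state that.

Pure-strategy Nash equilibria: (Honest, Shade) and (Jump, Aggressive)

(Shade, Shade): Bidder 1 can switch to Honest (46 → 69). Not NE.
(Shade, Honest): Bidder 1 can switch to Aggressive (15 → 27). Not NE.
(Shade, Aggressive): Bidder 1 can switch to Jump (89 → 92). Not NE.
(Honest, Shade): Bidder 1 gets 69, best alternative 60; Bidder 2 gets 79, best alternative 26. No profitable deviation — NE.
(Honest, Honest): Bidder 1 can switch to Shade (12 → 15). Not NE.
(Honest, Aggressive): Bidder 1 can switch to Shade (41 → 89). Not NE.
(Aggressive, Shade): Bidder 1 can switch to Honest (49 → 69). Not NE.
(Aggressive, Honest): Bidder 1 can switch to Jump (27 → 31). Not NE.
(Aggressive, Aggressive): Bidder 1 can switch to Shade (51 → 89). Not NE.
(Jump, Aggressive): Bidder 1 gets 92, best alternative 89; Bidder 2 gets 50, best alternative 17. No profitable deviation — NE.
(The remaining 2 profiles each have a profitable deviation by the same check.)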